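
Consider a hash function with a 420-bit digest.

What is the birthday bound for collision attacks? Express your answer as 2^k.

Step 1: The birthday paradox gives collision probability ~50% after sqrt(2^n) = 2^(n/2) hashes.
Step 2: For 420-bit output: 2^(420/2) = 2^210.
Step 3: Approximately 2^210 hash computations needed.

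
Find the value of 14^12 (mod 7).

Step 1: Compute 14^12 mod 7 step by step, reducing modulo 7 at each step.
  14^1 mod 7 = 0
  14^2 mod 7 = (0 * 14) mod 7 = 0
  14^3 mod 7 = (0 * 14) mod 7 = 0
  14^4 mod 7 = (0 * 14) mod 7 = 0
  14^5 mod 7 = (0 * 14) mod 7 = 0
  14^6 mod 7 = (0 * 14) mod 7 = 0
  14^7 mod 7 = (0 * 14) mod 7 = 0
  14^8 mod 7 = (0 * 14) mod 7 = 0
  14^9 mod 7 = (0 * 14) mod 7 = 0
  14^10 mod 7 = (0 * 14) mod 7 = 0
  14^11 mod 7 = (0 * 14) mod 7 = 0
  14^12 mod 7 = (0 * 14) mod 7 = 0
Step 2: Result = 0.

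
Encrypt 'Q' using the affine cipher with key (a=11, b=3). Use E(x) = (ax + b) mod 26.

Step 1: Convert 'Q' to number: x = 16.
Step 2: E(16) = (11 * 16 + 3) mod 26 = 179 mod 26 = 23.
Step 3: Convert 23 back to letter: X.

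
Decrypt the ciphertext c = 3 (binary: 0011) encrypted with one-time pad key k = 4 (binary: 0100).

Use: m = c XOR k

Step 1: XOR ciphertext with key:
  Ciphertext: 0011
  Key:        0100
  XOR:        0111
Step 2: Plaintext = 0111 = 7 in decimal.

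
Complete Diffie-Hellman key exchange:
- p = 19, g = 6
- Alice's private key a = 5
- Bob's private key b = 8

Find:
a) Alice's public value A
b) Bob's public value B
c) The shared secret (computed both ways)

Step 1: A = g^a mod p = 6^5 mod 19 = 5.
Step 2: B = g^b mod p = 6^8 mod 19 = 16.
Step 3: Alice computes s = B^a mod p = 16^5 mod 19 = 4.
Step 4: Bob computes s = A^b mod p = 5^8 mod 19 = 4.
Both sides agree: shared secret = 4.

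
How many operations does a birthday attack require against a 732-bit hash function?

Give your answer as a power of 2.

Step 1: The birthday paradox gives collision probability ~50% after sqrt(2^n) = 2^(n/2) hashes.
Step 2: For 732-bit output: 2^(732/2) = 2^366.
Step 3: Approximately 2^366 hash computations needed.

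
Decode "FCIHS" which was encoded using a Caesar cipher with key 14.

Step 1: Reverse the shift by subtracting 14 from each letter position.
  F (position 5) -> position (5-14) mod 26 = 17 -> R
  C (position 2) -> position (2-14) mod 26 = 14 -> O
  I (position 8) -> position (8-14) mod 26 = 20 -> U
  H (position 7) -> position (7-14) mod 26 = 19 -> T
  S (position 18) -> position (18-14) mod 26 = 4 -> E
Decrypted message: ROUTE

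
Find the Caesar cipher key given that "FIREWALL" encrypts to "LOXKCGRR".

Step 1: Compare first letters: F (position 5) -> L (position 11).
Step 2: Shift = (11 - 5) mod 26 = 6.
The shift value is 6.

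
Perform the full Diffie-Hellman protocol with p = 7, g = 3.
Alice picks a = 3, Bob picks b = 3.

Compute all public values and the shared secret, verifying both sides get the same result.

Step 1: A = g^a mod p = 3^3 mod 7 = 6.
Step 2: B = g^b mod p = 3^3 mod 7 = 6.
Step 3: Alice computes s = B^a mod p = 6^3 mod 7 = 6.
Step 4: Bob computes s = A^b mod p = 6^3 mod 7 = 6.
Both sides agree: shared secret = 6.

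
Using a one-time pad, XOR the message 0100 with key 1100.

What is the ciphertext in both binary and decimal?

Step 1: Write out the XOR operation bit by bit:
  Message: 0100
  Key:     1100
  XOR:     1000
Step 2: Convert to decimal: 1000 = 8.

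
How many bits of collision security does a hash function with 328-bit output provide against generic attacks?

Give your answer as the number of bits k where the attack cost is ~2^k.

Step 1: The hash has a 328-bit output.
Step 2: Collision resistance means it should be infeasible to find any x != y with h(x) = h(y).
By the birthday bound, a generic collision search succeeds after about sqrt(2^328) = 2^(328/2) = 2^164 evaluations.
Step 3: Security level = 164 bits.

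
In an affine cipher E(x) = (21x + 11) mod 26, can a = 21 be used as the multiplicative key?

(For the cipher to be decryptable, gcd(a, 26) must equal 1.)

Step 1: Compute gcd(21, 26).
Step 2: gcd(21, 26) = 1.
Since gcd = 1, 21 is coprime with 26, so it is a valid key.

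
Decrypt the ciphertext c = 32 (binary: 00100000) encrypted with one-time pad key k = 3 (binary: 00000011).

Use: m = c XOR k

Step 1: XOR ciphertext with key:
  Ciphertext: 00100000
  Key:        00000011
  XOR:        00100011
Step 2: Plaintext = 00100011 = 35 in decimal.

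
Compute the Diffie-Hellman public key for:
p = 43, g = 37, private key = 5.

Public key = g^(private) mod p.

Step 1: A = g^a mod p = 37^5 mod 43.
  37^1 mod 43 = 37
  37^2 mod 43 = (37 * 37) mod 43 = 36
  37^3 mod 43 = (36 * 37) mod 43 = 42
  37^4 mod 43 = (42 * 37) mod 43 = 6
  37^5 mod 43 = (6 * 37) mod 43 = 7
Result: A = 7.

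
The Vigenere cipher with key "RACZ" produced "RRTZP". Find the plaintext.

Step 1: Extend key: RACZR
Step 2: Decrypt each letter (c - k) mod 26:
  R(17) - R(17) = (17-17) mod 26 = 0 = A
  R(17) - A(0) = (17-0) mod 26 = 17 = R
  T(19) - C(2) = (19-2) mod 26 = 17 = R
  Z(25) - Z(25) = (25-25) mod 26 = 0 = A
  P(15) - R(17) = (15-17) mod 26 = 24 = Y
Plaintext: ARRAY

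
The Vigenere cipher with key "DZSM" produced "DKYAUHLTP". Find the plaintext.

Step 1: Extend key: DZSMDZSMD
Step 2: Decrypt each letter (c - k) mod 26:
  D(3) - D(3) = (3-3) mod 26 = 0 = A
  K(10) - Z(25) = (10-25) mod 26 = 11 = L
  Y(24) - S(18) = (24-18) mod 26 = 6 = G
  A(0) - M(12) = (0-12) mod 26 = 14 = O
  U(20) - D(3) = (20-3) mod 26 = 17 = R
  H(7) - Z(25) = (7-25) mod 26 = 8 = I
  L(11) - S(18) = (11-18) mod 26 = 19 = T
  T(19) - M(12) = (19-12) mod 26 = 7 = H
  P(15) - D(3) = (15-3) mod 26 = 12 = M
Plaintext: ALGORITHM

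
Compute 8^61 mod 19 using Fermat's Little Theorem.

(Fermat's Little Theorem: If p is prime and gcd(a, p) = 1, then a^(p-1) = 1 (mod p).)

Step 1: Since 19 is prime, by Fermat's Little Theorem: 8^18 = 1 (mod 19).
Step 2: Reduce exponent: 61 mod 18 = 7.
Step 3: So 8^61 = 8^7 (mod 19).
Step 4: 8^7 mod 19 = 8.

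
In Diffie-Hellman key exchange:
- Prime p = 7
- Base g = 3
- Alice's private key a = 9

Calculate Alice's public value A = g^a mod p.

Step 1: A = g^a mod p = 3^9 mod 7.
  3^1 mod 7 = 3
  3^2 mod 7 = (3 * 3) mod 7 = 2
  3^3 mod 7 = (2 * 3) mod 7 = 6
  3^4 mod 7 = (6 * 3) mod 7 = 4
  3^5 mod 7 = (4 * 3) mod 7 = 5
  3^6 mod 7 = (5 * 3) mod 7 = 1
  3^7 mod 7 = (1 * 3) mod 7 = 3
  3^8 mod 7 = (3 * 3) mod 7 = 2
  3^9 mod 7 = (2 * 3) mod 7 = 6
Result: A = 6.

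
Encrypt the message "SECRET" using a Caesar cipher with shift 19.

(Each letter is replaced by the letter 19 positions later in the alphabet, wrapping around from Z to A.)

Step 1: For each letter, shift forward by 19 positions (mod 26).
  S (position 18) -> position (18+19) mod 26 = 11 -> L
  E (position 4) -> position (4+19) mod 26 = 23 -> X
  C (position 2) -> position (2+19) mod 26 = 21 -> V
  R (position 17) -> position (17+19) mod 26 = 10 -> K
  E (position 4) -> position (4+19) mod 26 = 23 -> X
  T (position 19) -> position (19+19) mod 26 = 12 -> M
Result: LXVKXM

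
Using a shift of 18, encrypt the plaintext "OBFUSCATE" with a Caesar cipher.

Step 1: For each letter, shift forward by 18 positions (mod 26).
  O (position 14) -> position (14+18) mod 26 = 6 -> G
  B (position 1) -> position (1+18) mod 26 = 19 -> T
  F (position 5) -> position (5+18) mod 26 = 23 -> X
  U (position 20) -> position (20+18) mod 26 = 12 -> M
  S (position 18) -> position (18+18) mod 26 = 10 -> K
  C (position 2) -> position (2+18) mod 26 = 20 -> U
  A (position 0) -> position (0+18) mod 26 = 18 -> S
  T (position 19) -> position (19+18) mod 26 = 11 -> L
  E (position 4) -> position (4+18) mod 26 = 22 -> W
Result: GTXMKUSLW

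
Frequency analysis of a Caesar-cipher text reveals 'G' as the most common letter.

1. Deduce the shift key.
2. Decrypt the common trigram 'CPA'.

Step 1: In English, 'E' is the most frequent letter (12.7%).
Step 2: The most frequent ciphertext letter is 'G' (position 6).
Step 3: Shift = (6 - 4) mod 26 = 2.
Step 4: Decrypt 'CPA' by shifting back 2:
  C -> A
  P -> N
  A -> Y
Step 5: 'CPA' decrypts to 'ANY'.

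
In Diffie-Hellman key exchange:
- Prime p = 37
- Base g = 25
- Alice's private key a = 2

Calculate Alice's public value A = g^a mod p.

Step 1: A = g^a mod p = 25^2 mod 37.
  25^1 mod 37 = 25
  25^2 mod 37 = (25 * 25) mod 37 = 33
Result: A = 33.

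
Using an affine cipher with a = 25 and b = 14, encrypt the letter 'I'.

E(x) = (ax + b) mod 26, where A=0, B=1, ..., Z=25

Step 1: Convert 'I' to number: x = 8.
Step 2: E(8) = (25 * 8 + 14) mod 26 = 214 mod 26 = 6.
Step 3: Convert 6 back to letter: G.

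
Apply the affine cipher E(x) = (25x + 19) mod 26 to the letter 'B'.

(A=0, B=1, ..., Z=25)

Step 1: Convert 'B' to number: x = 1.
Step 2: E(1) = (25 * 1 + 19) mod 26 = 44 mod 26 = 18.
Step 3: Convert 18 back to letter: S.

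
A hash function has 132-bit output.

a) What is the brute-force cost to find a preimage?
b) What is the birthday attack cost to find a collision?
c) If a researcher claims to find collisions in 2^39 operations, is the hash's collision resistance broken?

Step 1: Preimage resistance requires brute-force of 2^132 operations.
Step 2: Collision resistance (birthday bound) = 2^(132/2) = 2^66.
Step 3: The claimed attack costs 2^39 operations.
Step 4: Since 2^39 < 2^66, the claimed attack beats the generic birthday bound, so collision resistance is broken.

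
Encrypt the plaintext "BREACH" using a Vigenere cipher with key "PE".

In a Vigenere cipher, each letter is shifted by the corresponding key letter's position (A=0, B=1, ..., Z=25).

Step 1: Repeat key to match plaintext length:
  Plaintext: BREACH
  Key:       PEPEPE
Step 2: Encrypt each letter:
  B(1) + P(15) = (1+15) mod 26 = 16 = Q
  R(17) + E(4) = (17+4) mod 26 = 21 = V
  E(4) + P(15) = (4+15) mod 26 = 19 = T
  A(0) + E(4) = (0+4) mod 26 = 4 = E
  C(2) + P(15) = (2+15) mod 26 = 17 = R
  H(7) + E(4) = (7+4) mod 26 = 11 = L
Ciphertext: QVTERL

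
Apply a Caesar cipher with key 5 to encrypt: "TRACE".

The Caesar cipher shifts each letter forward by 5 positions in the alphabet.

Step 1: For each letter, shift forward by 5 positions (mod 26).
  T (position 19) -> position (19+5) mod 26 = 24 -> Y
  R (position 17) -> position (17+5) mod 26 = 22 -> W
  A (position 0) -> position (0+5) mod 26 = 5 -> F
  C (position 2) -> position (2+5) mod 26 = 7 -> H
  E (position 4) -> position (4+5) mod 26 = 9 -> J
Result: YWFHJ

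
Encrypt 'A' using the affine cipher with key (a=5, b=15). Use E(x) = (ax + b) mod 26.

Step 1: Convert 'A' to number: x = 0.
Step 2: E(0) = (5 * 0 + 15) mod 26 = 15 mod 26 = 15.
Step 3: Convert 15 back to letter: P.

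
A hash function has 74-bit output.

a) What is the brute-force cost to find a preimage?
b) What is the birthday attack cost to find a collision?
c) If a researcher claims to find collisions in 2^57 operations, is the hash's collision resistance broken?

Step 1: Preimage resistance requires brute-force of 2^74 operations.
Step 2: Collision resistance (birthday bound) = 2^(74/2) = 2^37.
Step 3: The claimed attack costs 2^57 operations.
Step 4: Since 2^57 >= 2^37, the claimed attack is no faster than the generic birthday attack, so this does not break collision resistance.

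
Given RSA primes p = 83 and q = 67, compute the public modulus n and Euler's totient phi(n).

Step 1: n = p * q = 83 * 67 = 5561.
Step 2: phi(n) = (p-1)(q-1) = 82 * 66 = 5412.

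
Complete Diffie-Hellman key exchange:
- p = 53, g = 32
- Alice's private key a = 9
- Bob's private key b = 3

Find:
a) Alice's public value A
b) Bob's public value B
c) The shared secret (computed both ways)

Step 1: A = g^a mod p = 32^9 mod 53 = 41.
Step 2: B = g^b mod p = 32^3 mod 53 = 14.
Step 3: Alice computes s = B^a mod p = 14^9 mod 53 = 21.
Step 4: Bob computes s = A^b mod p = 41^3 mod 53 = 21.
Both sides agree: shared secret = 21.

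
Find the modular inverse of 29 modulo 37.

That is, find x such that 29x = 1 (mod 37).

Step 1: We need x such that 29 * x = 1 (mod 37).
Step 2: Using the extended Euclidean algorithm or trial:
  29 * 23 = 667 = 18 * 37 + 1.
Step 3: Since 667 mod 37 = 1, the inverse is x = 23.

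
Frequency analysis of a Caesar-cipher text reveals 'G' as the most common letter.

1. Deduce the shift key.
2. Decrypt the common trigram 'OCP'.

Step 1: In English, 'E' is the most frequent letter (12.7%).
Step 2: The most frequent ciphertext letter is 'G' (position 6).
Step 3: Shift = (6 - 4) mod 26 = 2.
Step 4: Decrypt 'OCP' by shifting back 2:
  O -> M
  C -> A
  P -> N
Step 5: 'OCP' decrypts to 'MAN'.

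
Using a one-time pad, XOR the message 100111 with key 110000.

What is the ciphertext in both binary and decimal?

Step 1: Write out the XOR operation bit by bit:
  Message: 100111
  Key:     110000
  XOR:     010111
Step 2: Convert to decimal: 010111 = 23.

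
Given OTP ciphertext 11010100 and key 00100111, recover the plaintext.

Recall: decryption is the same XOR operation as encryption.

Step 1: XOR ciphertext with key:
  Ciphertext: 11010100
  Key:        00100111
  XOR:        11110011
Step 2: Plaintext = 11110011 = 243 in decimal.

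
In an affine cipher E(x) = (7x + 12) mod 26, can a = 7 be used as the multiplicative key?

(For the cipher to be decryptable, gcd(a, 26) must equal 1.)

Step 1: Compute gcd(7, 26).
Step 2: gcd(7, 26) = 1.
Since gcd = 1, 7 is coprime with 26, so it is a valid key.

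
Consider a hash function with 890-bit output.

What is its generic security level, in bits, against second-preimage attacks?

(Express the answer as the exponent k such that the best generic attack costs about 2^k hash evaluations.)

Step 1: The hash has a 890-bit output.
Step 2: Second-preimage resistance means: given a specific input x, it should be infeasible to find a different y with h(y) = h(x).
With a 890-bit output, a generic search for a second preimage costs about 2^890 evaluations (each trial matches the fixed target with probability 2^-890).
Step 3: Security level = 890 bits.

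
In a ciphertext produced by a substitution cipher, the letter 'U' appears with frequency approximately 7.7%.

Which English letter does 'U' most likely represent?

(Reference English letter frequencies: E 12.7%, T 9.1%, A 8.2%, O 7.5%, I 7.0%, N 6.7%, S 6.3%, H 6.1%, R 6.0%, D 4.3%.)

Step 1: The observed frequency is 7.7%.
Step 2: Compare with English frequencies:
  E: 12.7% (difference: 5.0%)
  T: 9.1% (difference: 1.4%)
  A: 8.2% (difference: 0.5%)
  O: 7.5% (difference: 0.2%) <-- closest
  I: 7.0% (difference: 0.7%)
  N: 6.7% (difference: 1.0%)
  S: 6.3% (difference: 1.4%)
  H: 6.1% (difference: 1.6%)
  R: 6.0% (difference: 1.7%)
  D: 4.3% (difference: 3.4%)
Step 3: 'U' most likely represents 'O' (frequency 7.5%).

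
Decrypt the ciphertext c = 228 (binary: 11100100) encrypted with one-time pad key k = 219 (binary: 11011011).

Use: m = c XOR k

Step 1: XOR ciphertext with key:
  Ciphertext: 11100100
  Key:        11011011
  XOR:        00111111
Step 2: Plaintext = 00111111 = 63 in decimal.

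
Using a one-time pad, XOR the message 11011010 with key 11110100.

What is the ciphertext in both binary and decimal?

Step 1: Write out the XOR operation bit by bit:
  Message: 11011010
  Key:     11110100
  XOR:     00101110
Step 2: Convert to decimal: 00101110 = 46.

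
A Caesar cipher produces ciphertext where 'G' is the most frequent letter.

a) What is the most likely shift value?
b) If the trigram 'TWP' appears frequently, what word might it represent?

Step 1: In English, 'E' is the most frequent letter (12.7%).
Step 2: The most frequent ciphertext letter is 'G' (position 6).
Step 3: Shift = (6 - 4) mod 26 = 2.
Step 4: Decrypt 'TWP' by shifting back 2:
  T -> R
  W -> U
  P -> N
Step 5: 'TWP' decrypts to 'RUN'.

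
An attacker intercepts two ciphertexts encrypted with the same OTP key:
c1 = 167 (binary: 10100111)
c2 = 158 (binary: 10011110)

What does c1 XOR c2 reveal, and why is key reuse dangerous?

Step 1: c1 XOR c2 = (m1 XOR k) XOR (m2 XOR k).
Step 2: By XOR associativity/commutativity: = m1 XOR m2 XOR k XOR k = m1 XOR m2.
Step 3: 10100111 XOR 10011110 = 00111001 = 57.
Step 4: The key cancels out! An attacker learns m1 XOR m2 = 57, revealing the relationship between plaintexts.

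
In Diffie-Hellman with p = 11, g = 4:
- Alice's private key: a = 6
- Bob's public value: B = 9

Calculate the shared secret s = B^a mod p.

Step 1: s = B^a mod p = 9^6 mod 11.
  9^1 mod 11 = 9
  9^2 mod 11 = (9 * 9) mod 11 = 4
  9^3 mod 11 = (4 * 9) mod 11 = 3
  9^4 mod 11 = (3 * 9) mod 11 = 5
  9^5 mod 11 = (5 * 9) mod 11 = 1
  9^6 mod 11 = (1 * 9) mod 11 = 9
Result: shared secret = 9.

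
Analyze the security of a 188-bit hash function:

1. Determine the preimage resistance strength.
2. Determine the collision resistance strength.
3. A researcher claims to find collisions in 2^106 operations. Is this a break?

Step 1: Preimage resistance requires brute-force of 2^188 operations.
Step 2: Collision resistance (birthday bound) = 2^(188/2) = 2^94.
Step 3: The claimed attack costs 2^106 operations.
Step 4: Since 2^106 >= 2^94, the claimed attack is no faster than the generic birthday attack, so this does not break collision resistance.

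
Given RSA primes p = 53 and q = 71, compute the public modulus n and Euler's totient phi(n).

Step 1: n = p * q = 53 * 71 = 3763.
Step 2: phi(n) = (p-1)(q-1) = 52 * 70 = 3640.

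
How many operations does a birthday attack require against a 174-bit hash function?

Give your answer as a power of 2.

Step 1: The birthday paradox gives collision probability ~50% after sqrt(2^n) = 2^(n/2) hashes.
Step 2: For 174-bit output: 2^(174/2) = 2^87.
Step 3: Approximately 2^87 hash computations needed.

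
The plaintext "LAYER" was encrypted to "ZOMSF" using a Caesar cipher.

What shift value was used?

Step 1: Compare first letters: L (position 11) -> Z (position 25).
Step 2: Shift = (25 - 11) mod 26 = 14.
The shift value is 14.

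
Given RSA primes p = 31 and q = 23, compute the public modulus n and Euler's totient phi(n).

Step 1: n = p * q = 31 * 23 = 713.
Step 2: phi(n) = (p-1)(q-1) = 30 * 22 = 660.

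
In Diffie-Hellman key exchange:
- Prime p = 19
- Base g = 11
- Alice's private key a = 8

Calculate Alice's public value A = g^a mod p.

Step 1: A = g^a mod p = 11^8 mod 19.
  11^1 mod 19 = 11
  11^2 mod 19 = (11 * 11) mod 19 = 7
  11^3 mod 19 = (7 * 11) mod 19 = 1
  11^4 mod 19 = (1 * 11) mod 19 = 11
  11^5 mod 19 = (11 * 11) mod 19 = 7
  11^6 mod 19 = (7 * 11) mod 19 = 1
  11^7 mod 19 = (1 * 11) mod 19 = 11
  11^8 mod 19 = (11 * 11) mod 19 = 7
Result: A = 7.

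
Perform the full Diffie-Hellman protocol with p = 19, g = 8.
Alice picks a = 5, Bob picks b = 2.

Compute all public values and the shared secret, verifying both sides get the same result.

Step 1: A = g^a mod p = 8^5 mod 19 = 12.
Step 2: B = g^b mod p = 8^2 mod 19 = 7.
Step 3: Alice computes s = B^a mod p = 7^5 mod 19 = 11.
Step 4: Bob computes s = A^b mod p = 12^2 mod 19 = 11.
Both sides agree: shared secret = 11.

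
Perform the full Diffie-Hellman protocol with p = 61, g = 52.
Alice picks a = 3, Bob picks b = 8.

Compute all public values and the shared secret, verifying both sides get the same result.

Step 1: A = g^a mod p = 52^3 mod 61 = 3.
Step 2: B = g^b mod p = 52^8 mod 61 = 58.
Step 3: Alice computes s = B^a mod p = 58^3 mod 61 = 34.
Step 4: Bob computes s = A^b mod p = 3^8 mod 61 = 34.
Both sides agree: shared secret = 34.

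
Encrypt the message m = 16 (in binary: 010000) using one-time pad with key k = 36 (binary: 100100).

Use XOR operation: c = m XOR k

Step 1: Write out the XOR operation bit by bit:
  Message: 010000
  Key:     100100
  XOR:     110100
Step 2: Convert to decimal: 110100 = 52.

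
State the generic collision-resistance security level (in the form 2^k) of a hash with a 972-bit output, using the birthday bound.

Step 1: The birthday paradox gives collision probability ~50% after sqrt(2^n) = 2^(n/2) hashes.
Step 2: For 972-bit output: 2^(972/2) = 2^486.
Step 3: Approximately 2^486 hash computations needed.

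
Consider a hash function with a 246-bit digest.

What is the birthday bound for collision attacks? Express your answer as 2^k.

Step 1: The birthday paradox gives collision probability ~50% after sqrt(2^n) = 2^(n/2) hashes.
Step 2: For 246-bit output: 2^(246/2) = 2^123.
Step 3: Approximately 2^123 hash computations needed.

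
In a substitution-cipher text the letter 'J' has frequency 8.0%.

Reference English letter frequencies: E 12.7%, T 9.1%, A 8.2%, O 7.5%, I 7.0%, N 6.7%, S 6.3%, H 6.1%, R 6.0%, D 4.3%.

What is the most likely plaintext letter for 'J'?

Step 1: The observed frequency is 8.0%.
Step 2: Compare with English frequencies:
  E: 12.7% (difference: 4.7%)
  T: 9.1% (difference: 1.1%)
  A: 8.2% (difference: 0.2%) <-- closest
  O: 7.5% (difference: 0.5%)
  I: 7.0% (difference: 1.0%)
  N: 6.7% (difference: 1.3%)
  S: 6.3% (difference: 1.7%)
  H: 6.1% (difference: 1.9%)
  R: 6.0% (difference: 2.0%)
  D: 4.3% (difference: 3.7%)
Step 3: 'J' most likely represents 'A' (frequency 8.2%).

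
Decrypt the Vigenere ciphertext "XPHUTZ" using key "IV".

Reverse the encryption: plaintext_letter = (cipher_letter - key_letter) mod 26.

Step 1: Extend key: IVIVIV
Step 2: Decrypt each letter (c - k) mod 26:
  X(23) - I(8) = (23-8) mod 26 = 15 = P
  P(15) - V(21) = (15-21) mod 26 = 20 = U
  H(7) - I(8) = (7-8) mod 26 = 25 = Z
  U(20) - V(21) = (20-21) mod 26 = 25 = Z
  T(19) - I(8) = (19-8) mod 26 = 11 = L
  Z(25) - V(21) = (25-21) mod 26 = 4 = E
Plaintext: PUZZLE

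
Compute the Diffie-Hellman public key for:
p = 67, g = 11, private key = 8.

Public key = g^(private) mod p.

Step 1: A = g^a mod p = 11^8 mod 67.
  11^1 mod 67 = 11
  11^2 mod 67 = (11 * 11) mod 67 = 54
  11^3 mod 67 = (54 * 11) mod 67 = 58
  11^4 mod 67 = (58 * 11) mod 67 = 35
  11^5 mod 67 = (35 * 11) mod 67 = 50
  11^6 mod 67 = (50 * 11) mod 67 = 14
  11^7 mod 67 = (14 * 11) mod 67 = 20
  11^8 mod 67 = (20 * 11) mod 67 = 19
Result: A = 19.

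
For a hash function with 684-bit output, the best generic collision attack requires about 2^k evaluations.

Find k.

Step 1: The hash has a 684-bit output.
Step 2: Collision resistance means it should be infeasible to find any x != y with h(x) = h(y).
By the birthday bound, a generic collision search succeeds after about sqrt(2^684) = 2^(684/2) = 2^342 evaluations.
Step 3: Security level = 342 bits.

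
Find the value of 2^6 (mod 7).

Step 1: Compute 2^6 mod 7 step by step, reducing modulo 7 at each step.
  2^1 mod 7 = 2
  2^2 mod 7 = (2 * 2) mod 7 = 4
  2^3 mod 7 = (4 * 2) mod 7 = 1
  2^4 mod 7 = (1 * 2) mod 7 = 2
  2^5 mod 7 = (2 * 2) mod 7 = 4
  2^6 mod 7 = (4 * 2) mod 7 = 1
Step 2: Result = 1.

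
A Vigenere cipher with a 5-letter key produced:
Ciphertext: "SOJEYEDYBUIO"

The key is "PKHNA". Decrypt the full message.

Step 1: Key 'PKHNA' has length 5. Extended key: PKHNAPKHNAPK
Step 2: Decrypt each position:
  S(18) - P(15) = 3 = D
  O(14) - K(10) = 4 = E
  J(9) - H(7) = 2 = C
  E(4) - N(13) = 17 = R
  Y(24) - A(0) = 24 = Y
  E(4) - P(15) = 15 = P
  D(3) - K(10) = 19 = T
  Y(24) - H(7) = 17 = R
  B(1) - N(13) = 14 = O
  U(20) - A(0) = 20 = U
  I(8) - P(15) = 19 = T
  O(14) - K(10) = 4 = E
Plaintext: DECRYPTROUTE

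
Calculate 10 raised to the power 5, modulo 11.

Step 1: Compute 10^5 mod 11 step by step, reducing modulo 11 at each step.
  10^1 mod 11 = 10
  10^2 mod 11 = (10 * 10) mod 11 = 1
  10^3 mod 11 = (1 * 10) mod 11 = 10
  10^4 mod 11 = (10 * 10) mod 11 = 1
  10^5 mod 11 = (1 * 10) mod 11 = 10
Step 2: Result = 10.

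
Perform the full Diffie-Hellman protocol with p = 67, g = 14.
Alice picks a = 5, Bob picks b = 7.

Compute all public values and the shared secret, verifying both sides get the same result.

Step 1: A = g^a mod p = 14^5 mod 67 = 15.
Step 2: B = g^b mod p = 14^7 mod 67 = 59.
Step 3: Alice computes s = B^a mod p = 59^5 mod 67 = 62.
Step 4: Bob computes s = A^b mod p = 15^7 mod 67 = 62.
Both sides agree: shared secret = 62.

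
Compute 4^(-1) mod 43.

Step 1: We need x such that 4 * x = 1 (mod 43).
Step 2: Using the extended Euclidean algorithm or trial:
  4 * 11 = 44 = 1 * 43 + 1.
Step 3: Since 44 mod 43 = 1, the inverse is x = 11.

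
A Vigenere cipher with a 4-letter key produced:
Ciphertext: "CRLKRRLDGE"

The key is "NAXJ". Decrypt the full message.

Step 1: Key 'NAXJ' has length 4. Extended key: NAXJNAXJNA
Step 2: Decrypt each position:
  C(2) - N(13) = 15 = P
  R(17) - A(0) = 17 = R
  L(11) - X(23) = 14 = O
  K(10) - J(9) = 1 = B
  R(17) - N(13) = 4 = E
  R(17) - A(0) = 17 = R
  L(11) - X(23) = 14 = O
  D(3) - J(9) = 20 = U
  G(6) - N(13) = 19 = T
  E(4) - A(0) = 4 = E
Plaintext: PROBEROUTE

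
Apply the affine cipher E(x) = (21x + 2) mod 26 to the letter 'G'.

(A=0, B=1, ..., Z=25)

Step 1: Convert 'G' to number: x = 6.
Step 2: E(6) = (21 * 6 + 2) mod 26 = 128 mod 26 = 24.
Step 3: Convert 24 back to letter: Y.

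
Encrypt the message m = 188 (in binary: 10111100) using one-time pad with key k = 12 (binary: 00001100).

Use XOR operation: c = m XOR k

Step 1: Write out the XOR operation bit by bit:
  Message: 10111100
  Key:     00001100
  XOR:     10110000
Step 2: Convert to decimal: 10110000 = 176.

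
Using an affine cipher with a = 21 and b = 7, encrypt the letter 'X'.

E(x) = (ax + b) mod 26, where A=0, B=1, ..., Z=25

Step 1: Convert 'X' to number: x = 23.
Step 2: E(23) = (21 * 23 + 7) mod 26 = 490 mod 26 = 22.
Step 3: Convert 22 back to letter: W.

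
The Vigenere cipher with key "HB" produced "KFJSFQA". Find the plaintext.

Step 1: Extend key: HBHBHBH
Step 2: Decrypt each letter (c - k) mod 26:
  K(10) - H(7) = (10-7) mod 26 = 3 = D
  F(5) - B(1) = (5-1) mod 26 = 4 = E
  J(9) - H(7) = (9-7) mod 26 = 2 = C
  S(18) - B(1) = (18-1) mod 26 = 17 = R
  F(5) - H(7) = (5-7) mod 26 = 24 = Y
  Q(16) - B(1) = (16-1) mod 26 = 15 = P
  A(0) - H(7) = (0-7) mod 26 = 19 = T
Plaintext: DECRYPT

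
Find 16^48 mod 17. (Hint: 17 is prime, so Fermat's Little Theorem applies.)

Step 1: Since 17 is prime, by Fermat's Little Theorem: 16^16 = 1 (mod 17).
Step 2: Reduce exponent: 48 mod 16 = 0.
Step 3: So 16^48 = 16^0 (mod 17).
Step 4: 16^0 mod 17 = 1.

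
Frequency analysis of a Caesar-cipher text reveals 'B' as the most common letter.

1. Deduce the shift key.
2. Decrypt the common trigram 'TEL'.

Step 1: In English, 'E' is the most frequent letter (12.7%).
Step 2: The most frequent ciphertext letter is 'B' (position 1).
Step 3: Shift = (1 - 4) mod 26 = 23.
Step 4: Decrypt 'TEL' by shifting back 23:
  T -> W
  E -> H
  L -> O
Step 5: 'TEL' decrypts to 'WHO'.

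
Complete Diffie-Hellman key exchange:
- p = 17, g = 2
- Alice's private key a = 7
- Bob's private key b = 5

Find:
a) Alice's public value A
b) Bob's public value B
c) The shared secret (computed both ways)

Step 1: A = g^a mod p = 2^7 mod 17 = 9.
Step 2: B = g^b mod p = 2^5 mod 17 = 15.
Step 3: Alice computes s = B^a mod p = 15^7 mod 17 = 8.
Step 4: Bob computes s = A^b mod p = 9^5 mod 17 = 8.
Both sides agree: shared secret = 8.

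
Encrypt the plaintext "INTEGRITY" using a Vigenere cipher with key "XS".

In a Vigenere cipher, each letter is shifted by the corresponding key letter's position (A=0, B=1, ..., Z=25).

Step 1: Repeat key to match plaintext length:
  Plaintext: INTEGRITY
  Key:       XSXSXSXSX
Step 2: Encrypt each letter:
  I(8) + X(23) = (8+23) mod 26 = 5 = F
  N(13) + S(18) = (13+18) mod 26 = 5 = F
  T(19) + X(23) = (19+23) mod 26 = 16 = Q
  E(4) + S(18) = (4+18) mod 26 = 22 = W
  G(6) + X(23) = (6+23) mod 26 = 3 = D
  R(17) + S(18) = (17+18) mod 26 = 9 = J
  I(8) + X(23) = (8+23) mod 26 = 5 = F
  T(19) + S(18) = (19+18) mod 26 = 11 = L
  Y(24) + X(23) = (24+23) mod 26 = 21 = V
Ciphertext: FFQWDJFLV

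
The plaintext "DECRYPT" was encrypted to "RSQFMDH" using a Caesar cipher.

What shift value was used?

Step 1: Compare first letters: D (position 3) -> R (position 17).
Step 2: Shift = (17 - 3) mod 26 = 14.
The shift value is 14.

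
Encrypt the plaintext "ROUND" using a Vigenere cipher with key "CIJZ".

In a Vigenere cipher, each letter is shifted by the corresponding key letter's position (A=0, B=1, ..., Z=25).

Step 1: Repeat key to match plaintext length:
  Plaintext: ROUND
  Key:       CIJZC
Step 2: Encrypt each letter:
  R(17) + C(2) = (17+2) mod 26 = 19 = T
  O(14) + I(8) = (14+8) mod 26 = 22 = W
  U(20) + J(9) = (20+9) mod 26 = 3 = D
  N(13) + Z(25) = (13+25) mod 26 = 12 = M
  D(3) + C(2) = (3+2) mod 26 = 5 = F
Ciphertext: TWDMF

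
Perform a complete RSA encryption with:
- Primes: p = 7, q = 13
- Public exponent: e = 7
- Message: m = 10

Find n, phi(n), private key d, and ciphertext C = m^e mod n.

Step 1: n = 7 * 13 = 91.
Step 2: phi(n) = (7-1)(13-1) = 6 * 12 = 72.
Step 3: Find d = 7^(-1) mod 72 = 31.
  Verify: 7 * 31 = 217 = 1 (mod 72).
Step 4: C = 10^7 mod 91 = 10.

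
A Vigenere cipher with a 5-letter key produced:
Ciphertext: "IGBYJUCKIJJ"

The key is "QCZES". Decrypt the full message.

Step 1: Key 'QCZES' has length 5. Extended key: QCZESQCZESQ
Step 2: Decrypt each position:
  I(8) - Q(16) = 18 = S
  G(6) - C(2) = 4 = E
  B(1) - Z(25) = 2 = C
  Y(24) - E(4) = 20 = U
  J(9) - S(18) = 17 = R
  U(20) - Q(16) = 4 = E
  C(2) - C(2) = 0 = A
  K(10) - Z(25) = 11 = L
  I(8) - E(4) = 4 = E
  J(9) - S(18) = 17 = R
  J(9) - Q(16) = 19 = T
Plaintext: SECUREALERT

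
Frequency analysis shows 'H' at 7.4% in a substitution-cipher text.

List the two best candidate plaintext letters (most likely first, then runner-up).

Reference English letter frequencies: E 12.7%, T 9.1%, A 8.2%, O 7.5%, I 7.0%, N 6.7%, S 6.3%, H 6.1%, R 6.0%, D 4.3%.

Step 1: Observed frequency of 'H' is 7.4%.
Step 2: Compute distances to each reference frequency and sort:
  O (7.5%): difference = 0.1% <-- BEST
  I (7.0%): difference = 0.4% <-- RUNNER-UP
  N (6.7%): difference = 0.7%
  A (8.2%): difference = 0.8%
  S (6.3%): difference = 1.1%
Step 3: Most likely is 'O' (7.5%, diff 0.1%); second most likely is 'I' (7.0%, diff 0.4%).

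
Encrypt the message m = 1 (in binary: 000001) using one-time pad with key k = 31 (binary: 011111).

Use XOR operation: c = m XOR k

Step 1: Write out the XOR operation bit by bit:
  Message: 000001
  Key:     011111
  XOR:     011110
Step 2: Convert to decimal: 011110 = 30.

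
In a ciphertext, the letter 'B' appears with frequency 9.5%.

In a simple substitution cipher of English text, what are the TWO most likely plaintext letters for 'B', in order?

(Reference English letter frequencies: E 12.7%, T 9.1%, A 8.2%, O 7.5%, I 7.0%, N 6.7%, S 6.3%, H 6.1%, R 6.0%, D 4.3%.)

Step 1: Observed frequency of 'B' is 9.5%.
Step 2: Compute distances to each reference frequency and sort:
  T (9.1%): difference = 0.4% <-- BEST
  A (8.2%): difference = 1.3% <-- RUNNER-UP
  O (7.5%): difference = 2.0%
  I (7.0%): difference = 2.5%
  N (6.7%): difference = 2.8%
Step 3: Most likely is 'T' (9.1%, diff 0.4%); second most likely is 'A' (8.2%, diff 1.3%).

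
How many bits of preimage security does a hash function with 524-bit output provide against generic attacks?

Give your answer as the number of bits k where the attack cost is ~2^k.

Step 1: The hash has a 524-bit output.
Step 2: Preimage resistance means: given a digest h(x), it should be infeasible to find any input that hashes to it.
With a 524-bit output there are 2^524 possible digests, so a generic brute-force preimage search costs about 2^524 evaluations.
Step 3: Security level = 524 bits.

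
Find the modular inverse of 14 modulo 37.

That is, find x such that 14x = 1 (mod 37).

Step 1: We need x such that 14 * x = 1 (mod 37).
Step 2: Using the extended Euclidean algorithm or trial:
  14 * 8 = 112 = 3 * 37 + 1.
Step 3: Since 112 mod 37 = 1, the inverse is x = 8.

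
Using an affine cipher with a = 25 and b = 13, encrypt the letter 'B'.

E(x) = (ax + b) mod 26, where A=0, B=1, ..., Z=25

Step 1: Convert 'B' to number: x = 1.
Step 2: E(1) = (25 * 1 + 13) mod 26 = 38 mod 26 = 12.
Step 3: Convert 12 back to letter: M.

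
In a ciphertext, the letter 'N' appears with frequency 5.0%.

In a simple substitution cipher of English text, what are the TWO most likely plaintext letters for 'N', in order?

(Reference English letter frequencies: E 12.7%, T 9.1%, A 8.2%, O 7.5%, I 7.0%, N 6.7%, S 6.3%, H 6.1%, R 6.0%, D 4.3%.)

Step 1: Observed frequency of 'N' is 5.0%.
Step 2: Compute distances to each reference frequency and sort:
  D (4.3%): difference = 0.7% <-- BEST
  R (6.0%): difference = 1.0% <-- RUNNER-UP
  H (6.1%): difference = 1.1%
  S (6.3%): difference = 1.3%
  N (6.7%): difference = 1.7%
Step 3: Most likely is 'D' (4.3%, diff 0.7%); second most likely is 'R' (6.0%, diff 1.0%).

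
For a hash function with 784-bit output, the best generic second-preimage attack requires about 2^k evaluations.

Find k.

Step 1: The hash has a 784-bit output.
Step 2: Second-preimage resistance means: given a specific input x, it should be infeasible to find a different y with h(y) = h(x).
With a 784-bit output, a generic search for a second preimage costs about 2^784 evaluations (each trial matches the fixed target with probability 2^-784).
Step 3: Security level = 784 bits.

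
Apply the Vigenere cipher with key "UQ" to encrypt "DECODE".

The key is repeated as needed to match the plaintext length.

Step 1: Repeat key to match plaintext length:
  Plaintext: DECODE
  Key:       UQUQUQ
Step 2: Encrypt each letter:
  D(3) + U(20) = (3+20) mod 26 = 23 = X
  E(4) + Q(16) = (4+16) mod 26 = 20 = U
  C(2) + U(20) = (2+20) mod 26 = 22 = W
  O(14) + Q(16) = (14+16) mod 26 = 4 = E
  D(3) + U(20) = (3+20) mod 26 = 23 = X
  E(4) + Q(16) = (4+16) mod 26 = 20 = U
Ciphertext: XUWEXU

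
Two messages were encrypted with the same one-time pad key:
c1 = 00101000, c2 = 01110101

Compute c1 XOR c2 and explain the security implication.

Step 1: c1 XOR c2 = (m1 XOR k) XOR (m2 XOR k).
Step 2: By XOR associativity/commutativity: = m1 XOR m2 XOR k XOR k = m1 XOR m2.
Step 3: 00101000 XOR 01110101 = 01011101 = 93.
Step 4: The key cancels out! An attacker learns m1 XOR m2 = 93, revealing the relationship between plaintexts.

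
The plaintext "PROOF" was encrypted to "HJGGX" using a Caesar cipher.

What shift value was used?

Step 1: Compare first letters: P (position 15) -> H (position 7).
Step 2: Shift = (7 - 15) mod 26 = 18.
The shift value is 18.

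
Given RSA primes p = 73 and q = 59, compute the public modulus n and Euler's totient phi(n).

Step 1: n = p * q = 73 * 59 = 4307.
Step 2: phi(n) = (p-1)(q-1) = 72 * 58 = 4176.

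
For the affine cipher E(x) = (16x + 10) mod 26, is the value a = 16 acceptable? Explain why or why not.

Step 1: Compute gcd(16, 26).
Step 2: gcd(16, 26) = 2.
Since gcd = 2 != 1, 16 shares a common factor with 26, so it cannot be used.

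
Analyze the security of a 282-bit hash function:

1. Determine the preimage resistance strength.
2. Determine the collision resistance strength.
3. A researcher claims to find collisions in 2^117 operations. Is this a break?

Step 1: Preimage resistance requires brute-force of 2^282 operations.
Step 2: Collision resistance (birthday bound) = 2^(282/2) = 2^141.
Step 3: The claimed attack costs 2^117 operations.
Step 4: Since 2^117 < 2^141, the claimed attack beats the generic birthday bound, so collision resistance is broken.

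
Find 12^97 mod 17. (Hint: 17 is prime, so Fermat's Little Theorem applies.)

Step 1: Since 17 is prime, by Fermat's Little Theorem: 12^16 = 1 (mod 17).
Step 2: Reduce exponent: 97 mod 16 = 1.
Step 3: So 12^97 = 12^1 (mod 17).
Step 4: 12^1 mod 17 = 12.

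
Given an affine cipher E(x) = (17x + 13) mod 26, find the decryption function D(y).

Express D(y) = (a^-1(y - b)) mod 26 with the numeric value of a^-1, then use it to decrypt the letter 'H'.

Step 1: Find a^-1, the modular inverse of 17 mod 26.
Step 2: We need 17 * a^-1 = 1 (mod 26).
Step 3: 17 * 23 = 391 = 15 * 26 + 1, so a^-1 = 23.
Step 4: D(y) = 23(y - 13) mod 26.
Step 5: Apply to 'H' (y = 7): D(7) = 23 * (7 - 13) mod 26 = 23 * -6 mod 26 = 18 -> 'S'.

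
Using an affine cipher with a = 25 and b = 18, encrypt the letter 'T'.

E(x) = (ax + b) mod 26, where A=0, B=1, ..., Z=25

Step 1: Convert 'T' to number: x = 19.
Step 2: E(19) = (25 * 19 + 18) mod 26 = 493 mod 26 = 25.
Step 3: Convert 25 back to letter: Z.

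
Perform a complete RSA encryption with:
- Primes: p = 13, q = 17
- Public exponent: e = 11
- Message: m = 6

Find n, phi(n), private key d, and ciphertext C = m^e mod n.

Step 1: n = 13 * 17 = 221.
Step 2: phi(n) = (13-1)(17-1) = 12 * 16 = 192.
Step 3: Find d = 11^(-1) mod 192 = 35.
  Verify: 11 * 35 = 385 = 1 (mod 192).
Step 4: C = 6^11 mod 221 = 141.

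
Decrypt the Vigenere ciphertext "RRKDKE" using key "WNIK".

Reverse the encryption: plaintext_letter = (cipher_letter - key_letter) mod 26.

Step 1: Extend key: WNIKWN
Step 2: Decrypt each letter (c - k) mod 26:
  R(17) - W(22) = (17-22) mod 26 = 21 = V
  R(17) - N(13) = (17-13) mod 26 = 4 = E
  K(10) - I(8) = (10-8) mod 26 = 2 = C
  D(3) - K(10) = (3-10) mod 26 = 19 = T
  K(10) - W(22) = (10-22) mod 26 = 14 = O
  E(4) - N(13) = (4-13) mod 26 = 17 = R
Plaintext: VECTOR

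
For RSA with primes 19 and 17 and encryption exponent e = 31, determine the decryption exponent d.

Step 1: n = 19 * 17 = 323.
Step 2: phi(n) = 18 * 16 = 288.
Step 3: Find d such that 31 * d = 1 (mod 288).
Step 4: d = 31^(-1) mod 288 = 223.
Verification: 31 * 223 = 6913 = 24 * 288 + 1.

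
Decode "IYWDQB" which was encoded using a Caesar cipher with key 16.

Step 1: Reverse the shift by subtracting 16 from each letter position.
  I (position 8) -> position (8-16) mod 26 = 18 -> S
  Y (position 24) -> position (24-16) mod 26 = 8 -> I
  W (position 22) -> position (22-16) mod 26 = 6 -> G
  D (position 3) -> position (3-16) mod 26 = 13 -> N
  Q (position 16) -> position (16-16) mod 26 = 0 -> A
  B (position 1) -> position (1-16) mod 26 = 11 -> L
Decrypted message: SIGNAL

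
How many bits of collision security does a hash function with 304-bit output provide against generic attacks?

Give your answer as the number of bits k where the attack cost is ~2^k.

Step 1: The hash has a 304-bit output.
Step 2: Collision resistance means it should be infeasible to find any x != y with h(x) = h(y).
By the birthday bound, a generic collision search succeeds after about sqrt(2^304) = 2^(304/2) = 2^152 evaluations.
Step 3: Security level = 152 bits.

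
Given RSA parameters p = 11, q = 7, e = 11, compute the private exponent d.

Step 1: n = 11 * 7 = 77.
Step 2: phi(n) = 10 * 6 = 60.
Step 3: Find d such that 11 * d = 1 (mod 60).
Step 4: d = 11^(-1) mod 60 = 11.
Verification: 11 * 11 = 121 = 2 * 60 + 1.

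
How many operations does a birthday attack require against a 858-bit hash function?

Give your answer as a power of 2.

Step 1: The birthday paradox gives collision probability ~50% after sqrt(2^n) = 2^(n/2) hashes.
Step 2: For 858-bit output: 2^(858/2) = 2^429.
Step 3: Approximately 2^429 hash computations needed.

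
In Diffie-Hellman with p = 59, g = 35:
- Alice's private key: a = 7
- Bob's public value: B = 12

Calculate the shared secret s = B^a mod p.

Step 1: s = B^a mod p = 12^7 mod 59.
  12^1 mod 59 = 12
  12^2 mod 59 = (12 * 12) mod 59 = 26
  12^3 mod 59 = (26 * 12) mod 59 = 17
  12^4 mod 59 = (17 * 12) mod 59 = 27
  12^5 mod 59 = (27 * 12) mod 59 = 29
  12^6 mod 59 = (29 * 12) mod 59 = 53
  12^7 mod 59 = (53 * 12) mod 59 = 46
Result: shared secret = 46.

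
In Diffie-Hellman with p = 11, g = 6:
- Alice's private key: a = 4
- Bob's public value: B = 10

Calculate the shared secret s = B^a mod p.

Step 1: s = B^a mod p = 10^4 mod 11.
  10^1 mod 11 = 10
  10^2 mod 11 = (10 * 10) mod 11 = 1
  10^3 mod 11 = (1 * 10) mod 11 = 10
  10^4 mod 11 = (10 * 10) mod 11 = 1
Result: shared secret = 1.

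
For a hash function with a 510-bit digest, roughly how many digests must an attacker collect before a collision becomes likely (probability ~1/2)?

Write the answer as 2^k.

Step 1: The birthday paradox gives collision probability ~50% after sqrt(2^n) = 2^(n/2) hashes.
Step 2: For 510-bit output: 2^(510/2) = 2^255.
Step 3: Approximately 2^255 hash computations needed.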